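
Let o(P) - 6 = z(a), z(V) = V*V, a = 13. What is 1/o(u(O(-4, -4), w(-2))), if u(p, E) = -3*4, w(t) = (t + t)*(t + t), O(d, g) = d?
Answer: 1/175 ≈ 0.0057143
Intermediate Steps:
w(t) = 4*t² (w(t) = (2*t)*(2*t) = 4*t²)
z(V) = V²
u(p, E) = -12
o(P) = 175 (o(P) = 6 + 13² = 6 + 169 = 175)
1/o(u(O(-4, -4), w(-2))) = 1/175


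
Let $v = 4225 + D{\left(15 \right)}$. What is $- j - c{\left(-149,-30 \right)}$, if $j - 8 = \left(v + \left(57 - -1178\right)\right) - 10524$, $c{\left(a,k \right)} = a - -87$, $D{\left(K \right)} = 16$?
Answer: $5102$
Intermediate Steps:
$c{\left(a,k \right)} = 87 + a$ ($c{\left(a,k \right)} = a + 87 = 87 + a$)
$v = 4241$ ($v = 4225 + 16 = 4241$)
$j = -5040$ ($j = 8 + \left(\left(4241 + \left(57 - -1178\right)\right) - 10524\right) = 8 + \left(\left(4241 + \left(57 + 1178\right)\right) - 10524\right) = 8 + \left(\left(4241 + 1235\right) - 10524\right) = 8 + \left(5476 - 10524\right) = 8 - 5048 = -5040$)
$- j - c{\left(-149,-30 \right)} = \left(-1\right) \left(-5040\right) - \left(87 - 149\right) = 5040 - -62 = 5040 + 62 = 5102$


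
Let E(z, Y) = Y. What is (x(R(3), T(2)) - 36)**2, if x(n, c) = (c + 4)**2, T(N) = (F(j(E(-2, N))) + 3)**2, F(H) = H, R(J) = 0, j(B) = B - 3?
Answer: 784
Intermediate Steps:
j(B) = -3 + B
T(N) = N**2 (T(N) = ((-3 + N) + 3)**2 = N**2)
x(n, c) = (4 + c)**2
(x(R(3), T(2)) - 36)**2 = ((4 + 2**2)**2 - 36)**2 = ((4 + 4)**2 - 36)**2 = (8**2 - 36)**2 = (64 - 36)**2 = 28**2 = 784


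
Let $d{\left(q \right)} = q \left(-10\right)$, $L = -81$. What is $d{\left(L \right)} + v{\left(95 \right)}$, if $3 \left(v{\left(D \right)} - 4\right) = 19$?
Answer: $\frac{2461}{3} \approx 820.33$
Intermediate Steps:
$v{\left(D \right)} = \frac{31}{3}$ ($v{\left(D \right)} = 4 + \frac{1}{3} \cdot 19 = 4 + \frac{19}{3} = \frac{31}{3}$)
$d{\left(q \right)} = - 10 q$
$d{\left(L \right)} + v{\left(95 \right)} = \left(-10\right) \left(-81\right) + \frac{31}{3} = 810 + \frac{31}{3} = \frac{2461}{3}$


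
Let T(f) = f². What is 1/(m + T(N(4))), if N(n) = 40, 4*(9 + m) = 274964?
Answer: 1/70332 ≈ 1.4218e-5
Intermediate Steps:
m = 68732 (m = -9 + (¼)*274964 = -9 + 68741 = 68732)
1/(m + T(N(4))) = 1/(68732 + 40²) = 1/(68732 + 1600) = 1/70332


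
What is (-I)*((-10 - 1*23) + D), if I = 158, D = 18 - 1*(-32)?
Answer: -2686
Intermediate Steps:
D = 50 (D = 18 + 32 = 50)
(-I)*((-10 - 1*23) + D) = (-1*158)*((-10 - 1*23) + 50) = -158*((-10 - 23) + 50) = -158*(-33 + 50) = -158*17 = -2686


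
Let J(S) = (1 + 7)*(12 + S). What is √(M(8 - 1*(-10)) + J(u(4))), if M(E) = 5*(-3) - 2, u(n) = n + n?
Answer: √143 ≈ 11.958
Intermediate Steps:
u(n) = 2*n
M(E) = -17 (M(E) = -15 - 2 = -17)
J(S) = 96 + 8*S (J(S) = 8*(12 + S) = 96 + 8*S)
√(M(8 - 1*(-10)) + J(u(4))) = √(-17 + (96 + 8*(2*4))) = √(-17 + (96 + 8*8)) = √(-17 + (96 + 64)) = √(-17 + 160) = √143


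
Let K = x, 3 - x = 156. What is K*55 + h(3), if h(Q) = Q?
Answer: -8412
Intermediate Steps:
x = -153 (x = 3 - 1*156 = 3 - 156 = -153)
K = -153
K*55 + h(3) = -153*55 + 3 = -8415 + 3 = -8412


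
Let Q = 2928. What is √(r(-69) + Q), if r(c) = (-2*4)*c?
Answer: 2*√870 ≈ 58.992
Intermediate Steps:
r(c) = -8*c
√(r(-69) + Q) = √(-8*(-69) + 2928) = √(552 + 2928) = √3480 = 2*√870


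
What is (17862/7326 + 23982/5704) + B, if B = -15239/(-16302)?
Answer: 6517499623/860126124 ≈ 7.5774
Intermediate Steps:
B = 15239/16302 (B = -15239*(-1/16302) = 15239/16302 ≈ 0.93479)
(17862/7326 + 23982/5704) + B = (17862/7326 + 23982/5704) + 15239/16302 = (17862*(1/7326) + 23982*(1/5704)) + 15239/16302 = (2977/1221 + 11991/2852) + 15239/16302 = 23131415/3482292 + 15239/16302 = 6517499623/860126124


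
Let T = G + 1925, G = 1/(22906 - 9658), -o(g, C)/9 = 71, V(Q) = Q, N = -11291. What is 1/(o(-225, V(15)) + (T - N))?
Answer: 13248/166620097 ≈ 7.9510e-5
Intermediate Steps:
o(g, C) = -639 (o(g, C) = -9*71 = -639)
G = 1/13248 ≈ 7.5483e-5
T = 25502401/13248 (T = 1/13248 + 1925 = 25502401/13248 ≈ 1925.0)
1/(o(-225, V(15)) + (T - N)) = 1/(-639 + (25502401/13248 - 1*(-11291))) = 1/(-639 + (25502401/13248 + 11291)) = 1/(-639 + 175085569/13248) = 1/(166620097/13248) = 13248/166620097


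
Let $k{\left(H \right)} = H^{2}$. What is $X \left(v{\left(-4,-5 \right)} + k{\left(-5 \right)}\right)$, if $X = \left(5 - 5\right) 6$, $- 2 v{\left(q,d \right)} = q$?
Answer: $0$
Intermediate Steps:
$v{\left(q,d \right)} = - \frac{q}{2}$
$X = 0$ ($X = 0 \cdot 6 = 0$)
$X \left(v{\left(-4,-5 \right)} + k{\left(-5 \right)}\right) = 0 \left(\left(- \frac{1}{2}\right) \left(-4\right) + \left(-5\right)^{2}\right) = 0 \left(2 + 25\right) = 0 \cdot 27 = 0$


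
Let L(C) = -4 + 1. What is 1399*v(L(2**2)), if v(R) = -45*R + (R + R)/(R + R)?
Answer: 190264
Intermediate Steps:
L(C) = -3
v(R) = 1 - 45*R (v(R) = -45*R + (2*R)/((2*R)) = -45*R + (2*R)*(1/(2*R)) = -45*R + 1 = 1 - 45*R)
1399*v(L(2**2)) = 1399*(1 - 45*(-3)) = 1399*(1 + 135) = 1399*136 = 190264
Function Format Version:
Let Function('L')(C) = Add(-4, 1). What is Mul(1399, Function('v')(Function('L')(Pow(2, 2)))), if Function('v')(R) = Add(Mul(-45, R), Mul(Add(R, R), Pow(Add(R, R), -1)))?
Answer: 190264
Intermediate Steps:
Function('L')(C) = -3
Function('v')(R) = Add(1, Mul(-45, R)) (Function('v')(R) = Add(Mul(-45, R), Mul(Mul(2, R), Pow(Mul(2, R), -1))) = Add(Mul(-45, R), Mul(Mul(2, R), Mul(Rational(1, 2), Pow(R, -1)))) = Add(Mul(-45, R), 1) = Add(1, Mul(-45, R)))
Mul(1399, Function('v')(Function('L')(Pow(2, 2)))) = Mul(1399, Add(1, Mul(-45, -3))) = Mul(1399, Add(1, 135)) = Mul(1399, 136) = 190264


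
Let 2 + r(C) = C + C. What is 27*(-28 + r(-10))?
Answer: -1350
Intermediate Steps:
r(C) = -2 + 2*C (r(C) = -2 + (C + C) = -2 + 2*C)
27*(-28 + r(-10)) = 27*(-28 + (-2 + 2*(-10))) = 27*(-28 + (-2 - 20)) = 27*(-28 - 22) = 27*(-50) = -1350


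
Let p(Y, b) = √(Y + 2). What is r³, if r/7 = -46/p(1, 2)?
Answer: -33386248*√3/9 ≈ -6.4252e+6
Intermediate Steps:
p(Y, b) = √(2 + Y)
r = -322*√3/3 (r = 7*(-46/√(2 + 1)) = 7*(-46*√3/3) = -322*√3/3 ≈ -185.91)
r³ = (-322*√3/3)³ = -33386248*√3/9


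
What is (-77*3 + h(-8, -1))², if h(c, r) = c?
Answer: 57121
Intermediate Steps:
(-77*3 + h(-8, -1))² = (-77*3 - 8)² = (-231 - 8)² = (-239)² = 57121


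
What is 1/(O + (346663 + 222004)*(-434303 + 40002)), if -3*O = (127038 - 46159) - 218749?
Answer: -3/672677762431 ≈ -4.4598e-12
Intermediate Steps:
O = 137870/3 (O = -((127038 - 46159) - 218749)/3 = -(80879 - 218749)/3 = -1/3*(-137870) = 137870/3 ≈ 45957.)
1/(O + (346663 + 222004)*(-434303 + 40002)) = 1/(137870/3 + (346663 + 222004)*(-434303 + 40002)) = 1/(137870/3 + 568667*(-394301)) = 1/(137870/3 - 224225966767) = 1/(-672677762431/3) = -3/672677762431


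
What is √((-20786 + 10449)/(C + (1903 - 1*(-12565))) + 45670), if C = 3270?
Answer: 3*√32583383614/2534 ≈ 213.70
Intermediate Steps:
√((-20786 + 10449)/(C + (1903 - 1*(-12565))) + 45670) = √((-20786 + 10449)/(3270 + (1903 - 1*(-12565))) + 45670) = √(-10337/(3270 + (1903 + 12565)) + 45670) = √(-10337/(3270 + 14468) + 45670) = √(-10337/17738 + 45670) = √(810084123/17738) = 3*√32583383614/2534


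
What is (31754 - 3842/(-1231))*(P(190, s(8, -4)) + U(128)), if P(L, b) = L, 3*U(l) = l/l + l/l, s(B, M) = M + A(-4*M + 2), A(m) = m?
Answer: 22361205152/3693 ≈ 6.0550e+6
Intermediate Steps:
s(B, M) = 2 - 3*M (s(B, M) = M + (-4*M + 2) = M + (2 - 4*M) = 2 - 3*M)
U(l) = ⅔ (U(l) = (l/l + l/l)/3 = (1 + 1)/3 = (⅓)*2 = ⅔)
(31754 - 3842/(-1231))*(P(190, s(8, -4)) + U(128)) = (31754 - 3842/(-1231))*(190 + ⅔) = (31754 - 3842*(-1/1231))*(572/3) = (31754 + 3842/1231)*(572/3) = (39093016/1231)*(572/3) = 22361205152/3693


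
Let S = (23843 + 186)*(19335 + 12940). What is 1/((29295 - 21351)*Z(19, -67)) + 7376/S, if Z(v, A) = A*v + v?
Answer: 72702523801/7725715662891600 ≈ 9.4105e-6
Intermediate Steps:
Z(v, A) = v + A*v
S = 775535975 (S = 24029*32275 = 775535975)
1/((29295 - 21351)*Z(19, -67)) + 7376/S = 1/((29295 - 21351)*((19*(1 - 67)))) + 7376/775535975 = 1/(7944*((19*(-66)))) + 7376*(1/775535975) = (1/7944)/(-1254) + 7376/775535975 = (1/7944)*(-1/1254) + 7376/775535975 = -1/9961776 + 7376/775535975 = 72702523801/7725715662891600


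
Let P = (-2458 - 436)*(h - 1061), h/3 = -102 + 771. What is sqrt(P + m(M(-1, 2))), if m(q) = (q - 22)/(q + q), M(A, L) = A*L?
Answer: I*sqrt(2737718) ≈ 1654.6*I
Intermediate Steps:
h = 2007 (h = 3*(-102 + 771) = 3*669 = 2007)
P = -2737724 (P = (-2458 - 436)*(2007 - 1061) = -2894*946 = -2737724)
m(q) = (-22 + q)/(2*q) (m(q) = (-22 + q)/((2*q)) = (-22 + q)*(1/(2*q)) = (-22 + q)/(2*q))
sqrt(P + m(M(-1, 2))) = sqrt(-2737724 + (-22 - 1*2)/(2*((-1*2)))) = sqrt(-2737724 + (1/2)*(-22 - 2)/(-2)) = sqrt(-2737724 + (1/2)*(-1/2)*(-24)) = sqrt(-2737724 + 6) = sqrt(-2737718) = I*sqrt(2737718)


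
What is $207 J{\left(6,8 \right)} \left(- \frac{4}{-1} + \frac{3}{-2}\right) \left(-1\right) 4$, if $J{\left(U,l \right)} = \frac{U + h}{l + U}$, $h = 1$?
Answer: $-1035$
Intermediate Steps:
$J{\left(U,l \right)} = \frac{1 + U}{U + l}$ ($J{\left(U,l \right)} = \frac{U + 1}{l + U} = \frac{1 + U}{U + l}$)
$207 J{\left(6,8 \right)} \left(- \frac{4}{-1} + \frac{3}{-2}\right) \left(-1\right) 4 = 207 \frac{1 + 6}{6 + 8} \left(- \frac{4}{-1} + \frac{3}{-2}\right) \left(-1\right) 4 = 207 \cdot \frac{1}{14} \cdot 7 \left(\left(-4\right) \left(-1\right) + 3 \left(- \frac{1}{2}\right)\right) \left(-1\right) 4 = 207 \cdot \frac{1}{14} \cdot 7 \left(4 - \frac{3}{2}\right) \left(-1\right) 4 = 207 \cdot \frac{1}{2} \cdot \frac{5}{2} \left(-1\right) 4 = \frac{207 \left(\left(- \frac{5}{2}\right) 4\right)}{2} = \frac{207}{2} \left(-10\right) = -1035$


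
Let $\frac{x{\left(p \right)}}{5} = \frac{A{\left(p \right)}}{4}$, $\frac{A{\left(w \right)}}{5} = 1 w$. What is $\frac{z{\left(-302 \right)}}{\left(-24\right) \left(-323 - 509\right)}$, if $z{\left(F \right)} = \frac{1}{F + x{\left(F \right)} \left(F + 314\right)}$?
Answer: $- \frac{1}{458305536} \approx -2.1819 \cdot 10^{-9}$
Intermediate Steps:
$A{\left(w \right)} = 5 w$ ($A{\left(w \right)} = 5 \cdot 1 w = 5 w$)
$x{\left(p \right)} = \frac{25 p}{4}$ ($x{\left(p \right)} = 5 \frac{5 p}{4} = \frac{25 p}{4}$)
$z{\left(F \right)} = \frac{1}{F + \frac{25 F \left(314 + F\right)}{4}}$ ($z{\left(F \right)} = \frac{1}{F + \frac{25 F}{4} \left(F + 314\right)} = \frac{1}{F + \frac{25 F}{4} \left(314 + F\right)} = \frac{1}{F + \frac{25 F \left(314 + F\right)}{4}}$)
$\frac{z{\left(-302 \right)}}{\left(-24\right) \left(-323 - 509\right)} = \frac{4 \frac{1}{-302} \frac{1}{7854 + 25 \left(-302\right)}}{\left(-24\right) \left(-323 - 509\right)} = \frac{4 \left(- \frac{1}{302}\right) \frac{1}{7854 - 7550}}{\left(-24\right) \left(-323 - 509\right)} = \frac{4 \left(- \frac{1}{302}\right) \frac{1}{304}}{\left(-24\right) \left(-832\right)} = \frac{4 \left(- \frac{1}{302}\right) \frac{1}{304}}{19968} = \left(- \frac{1}{22952}\right) \frac{1}{19968} = - \frac{1}{458305536}$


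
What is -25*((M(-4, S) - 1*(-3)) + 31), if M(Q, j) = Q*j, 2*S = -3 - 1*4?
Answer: -1200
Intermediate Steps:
S = -7/2 (S = (-3 - 1*4)/2 = (-3 - 4)/2 = (½)*(-7) = -7/2 ≈ -3.5000)
-25*((M(-4, S) - 1*(-3)) + 31) = -25*((-4*(-7/2) - 1*(-3)) + 31) = -25*((14 + 3) + 31) = -25*(17 + 31) = -25*48 = -1200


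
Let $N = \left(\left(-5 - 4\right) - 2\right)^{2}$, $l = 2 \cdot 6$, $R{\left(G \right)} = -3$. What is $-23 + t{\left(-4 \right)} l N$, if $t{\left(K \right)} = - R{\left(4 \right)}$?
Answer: $4333$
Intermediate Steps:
$t{\left(K \right)} = 3$ ($t{\left(K \right)} = \left(-1\right) \left(-3\right) = 3$)
$l = 12$
$N = 121$ ($N = \left(\left(-5 - 4\right) - 2\right)^{2} = \left(-9 - 2\right)^{2} = \left(-11\right)^{2} = 121$)
$-23 + t{\left(-4 \right)} l N = -23 + 3 \cdot 12 \cdot 121 = -23 + 3 \cdot 1452 = -23 + 4356 = 4333$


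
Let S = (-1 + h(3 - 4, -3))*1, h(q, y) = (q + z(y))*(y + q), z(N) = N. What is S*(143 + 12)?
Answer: 2325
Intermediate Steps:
h(q, y) = (q + y)² (h(q, y) = (q + y)*(y + q) = (q + y)*(q + y) = (q + y)²)
S = 15 (S = (-1 + ((3 - 4)² + (-3)² + 2*(3 - 4)*(-3)))*1 = (-1 + ((-1)² + 9 + 2*(-1)*(-3)))*1 = (-1 + (1 + 9 + 6))*1 = (-1 + 16)*1 = 15*1 = 15)
S*(143 + 12) = 15*(143 + 12) = 15*155 = 2325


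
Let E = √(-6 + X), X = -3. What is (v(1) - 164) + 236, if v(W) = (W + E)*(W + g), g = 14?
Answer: 87 + 45*I ≈ 87.0 + 45.0*I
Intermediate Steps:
E = 3*I (E = √(-6 - 3) = √(-9) = 3*I ≈ 3.0*I)
v(W) = (14 + W)*(W + 3*I) (v(W) = (W + 3*I)*(W + 14) = (W + 3*I)*(14 + W) = (14 + W)*(W + 3*I))
(v(1) - 164) + 236 = ((1² + 42*I + 1*(14 + 3*I)) - 164) + 236 = ((1 + 42*I + (14 + 3*I)) - 164) + 236 = ((15 + 45*I) - 164) + 236 = (-149 + 45*I) + 236 = 87 + 45*I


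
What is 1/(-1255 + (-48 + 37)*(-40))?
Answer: -1/815 ≈ -0.0012270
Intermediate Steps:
1/(-1255 + (-48 + 37)*(-40)) = 1/(-1255 - 11*(-40)) = 1/(-1255 + 440) = 1/(-815) = -1/815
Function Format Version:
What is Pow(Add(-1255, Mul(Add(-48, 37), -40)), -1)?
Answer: Rational(-1, 815) ≈ -0.0012270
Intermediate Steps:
Pow(Add(-1255, Mul(Add(-48, 37), -40)), -1) = Pow(Add(-1255, Mul(-11, -40)), -1) = Pow(Add(-1255, 440), -1) = Pow(-815, -1) = Rational(-1, 815)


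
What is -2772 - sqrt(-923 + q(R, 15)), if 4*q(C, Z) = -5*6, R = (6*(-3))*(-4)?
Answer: -2772 - I*sqrt(3722)/2 ≈ -2772.0 - 30.504*I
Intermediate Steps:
R = 72 (R = -18*(-4) = 72)
q(C, Z) = -15/2 (q(C, Z) = (-5*6)/4 = (1/4)*(-30) = -15/2)
-2772 - sqrt(-923 + q(R, 15)) = -2772 - sqrt(-923 - 15/2) = -2772 - sqrt(-1861/2) = -2772 - I*sqrt(3722)/2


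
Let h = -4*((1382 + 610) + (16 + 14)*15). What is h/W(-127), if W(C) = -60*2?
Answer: 407/5 ≈ 81.400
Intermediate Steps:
W(C) = -120
h = -9768 (h = -4*(1992 + 30*15) = -4*(1992 + 450) = -4*2442 = -9768)
h/W(-127) = -9768/(-120) = -9768*(-1/120) = 407/5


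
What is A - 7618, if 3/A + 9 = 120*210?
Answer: -63968345/8397 ≈ -7618.0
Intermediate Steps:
A = 1/8397 (A = 3/(-9 + 120*210) = 3/(-9 + 25200) = 3/25191 = 3*(1/25191) = 1/8397 ≈ 0.00011909)
A - 7618 = 1/8397 - 7618 = -63968345/8397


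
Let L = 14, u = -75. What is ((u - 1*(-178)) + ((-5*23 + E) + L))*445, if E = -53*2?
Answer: -46280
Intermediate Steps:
E = -106
((u - 1*(-178)) + ((-5*23 + E) + L))*445 = ((-75 - 1*(-178)) + ((-5*23 - 106) + 14))*445 = ((-75 + 178) + ((-115 - 106) + 14))*445 = (103 + (-221 + 14))*445 = (103 - 207)*445 = -104*445 = -46280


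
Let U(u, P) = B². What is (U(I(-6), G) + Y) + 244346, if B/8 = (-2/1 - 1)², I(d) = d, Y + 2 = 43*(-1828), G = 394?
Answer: 170924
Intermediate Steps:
Y = -78606 (Y = -2 + 43*(-1828) = -2 - 78604 = -78606)
B = 72 (B = 8*(-2/1 - 1)² = 8*(-2*1 - 1)² = 8*(-2 - 1)² = 8*(-3)² = 8*9 = 72)
U(u, P) = 5184 (U(u, P) = 72² = 5184)
(U(I(-6), G) + Y) + 244346 = (5184 - 78606) + 244346 = -73422 + 244346 = 170924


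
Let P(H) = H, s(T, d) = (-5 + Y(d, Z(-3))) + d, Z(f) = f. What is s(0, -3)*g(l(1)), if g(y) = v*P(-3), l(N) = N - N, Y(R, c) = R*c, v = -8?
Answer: 24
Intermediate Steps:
s(T, d) = -5 - 2*d (s(T, d) = (-5 + d*(-3)) + d = (-5 - 3*d) + d = -5 - 2*d)
l(N) = 0
g(y) = 24 (g(y) = -8*(-3) = 24)
s(0, -3)*g(l(1)) = (-5 - 2*(-3))*24 = (-5 + 6)*24 = 1*24 = 24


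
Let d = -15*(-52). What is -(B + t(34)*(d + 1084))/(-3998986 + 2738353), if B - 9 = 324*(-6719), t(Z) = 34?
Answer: -2113571/1260633 ≈ -1.6766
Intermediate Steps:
d = 780
B = -2176947 (B = 9 + 324*(-6719) = 9 - 2176956 = -2176947)
-(B + t(34)*(d + 1084))/(-3998986 + 2738353) = -(-2176947 + 34*(780 + 1084))/(-3998986 + 2738353) = -(-2176947 + 34*1864)/(-1260633) = -(-2176947 + 63376)*(-1)/1260633 = -(-2113571)*(-1)/1260633 = -1*2113571/1260633 = -2113571/1260633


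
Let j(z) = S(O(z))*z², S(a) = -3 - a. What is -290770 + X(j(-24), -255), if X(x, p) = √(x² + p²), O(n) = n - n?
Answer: -290770 + 3*√339001 ≈ -2.8902e+5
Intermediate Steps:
O(n) = 0
j(z) = -3*z² (j(z) = (-3 - 1*0)*z² = (-3 + 0)*z² = -3*z²)
X(x, p) = √(p² + x²)
-290770 + X(j(-24), -255) = -290770 + √((-255)² + (-3*(-24)²)²) = -290770 + √(65025 + (-3*576)²) = -290770 + √(65025 + (-1728)²) = -290770 + √(65025 + 2985984) = -290770 + √3051009 = -290770 + 3*√339001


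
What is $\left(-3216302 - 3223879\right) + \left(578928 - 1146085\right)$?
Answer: $-7007338$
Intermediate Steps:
$\left(-3216302 - 3223879\right) + \left(578928 - 1146085\right) = -6440181 + \left(578928 - 1146085\right) = -6440181 - 567157 = -7007338$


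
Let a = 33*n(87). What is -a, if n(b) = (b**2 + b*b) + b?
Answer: -502425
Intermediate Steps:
n(b) = b + 2*b**2 (n(b) = (b**2 + b**2) + b = 2*b**2 + b = b + 2*b**2)
a = 502425 (a = 33*(87*(1 + 2*87)) = 33*(87*(1 + 174)) = 33*(87*175) = 33*15225 = 502425)
-a = -1*502425 = -502425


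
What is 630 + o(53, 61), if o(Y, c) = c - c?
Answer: 630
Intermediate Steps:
o(Y, c) = 0
630 + o(53, 61) = 630 + 0 = 630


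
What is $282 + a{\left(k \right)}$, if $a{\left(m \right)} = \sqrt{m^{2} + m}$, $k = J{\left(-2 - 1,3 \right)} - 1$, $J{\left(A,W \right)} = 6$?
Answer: $282 + \sqrt{30} \approx 287.48$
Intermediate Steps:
$k = 5$ ($k = 6 - 1 = 5$)
$a{\left(m \right)} = \sqrt{m + m^{2}}$
$282 + a{\left(k \right)} = 282 + \sqrt{5 \left(1 + 5\right)} = 282 + \sqrt{5 \cdot 6} = 282 + \sqrt{30}$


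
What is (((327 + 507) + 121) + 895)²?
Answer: 3422500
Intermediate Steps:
(((327 + 507) + 121) + 895)² = ((834 + 121) + 895)² = (955 + 895)² = 1850² = 3422500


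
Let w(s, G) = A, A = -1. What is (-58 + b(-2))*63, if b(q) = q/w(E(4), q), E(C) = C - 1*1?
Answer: -3528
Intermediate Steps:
E(C) = -1 + C (E(C) = C - 1 = -1 + C)
w(s, G) = -1
b(q) = -q (b(q) = q/(-1) = -q)
(-58 + b(-2))*63 = (-58 - 1*(-2))*63 = (-58 + 2)*63 = -56*63 = -3528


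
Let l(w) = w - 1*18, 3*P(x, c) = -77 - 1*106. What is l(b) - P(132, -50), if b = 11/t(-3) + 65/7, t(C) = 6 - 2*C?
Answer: 4469/84 ≈ 53.202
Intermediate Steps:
P(x, c) = -61 (P(x, c) = (-77 - 1*106)/3 = (-77 - 106)/3 = (⅓)*(-183) = -61)
b = 857/84 (b = 11/(6 - 2*(-3)) + 65/7 = 11/(6 + 6) + 65*(⅐) = 11/12 + 65/7 = 857/84 ≈ 10.202)
l(w) = -18 + w (l(w) = w - 18 = -18 + w)
l(b) - P(132, -50) = (-18 + 857/84) - 1*(-61) = -655/84 + 61 = 4469/84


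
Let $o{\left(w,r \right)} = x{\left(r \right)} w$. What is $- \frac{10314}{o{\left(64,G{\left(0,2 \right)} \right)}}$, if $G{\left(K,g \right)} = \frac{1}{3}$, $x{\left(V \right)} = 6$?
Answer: $- \frac{1719}{64} \approx -26.859$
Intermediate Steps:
$G{\left(K,g \right)} = \frac{1}{3}$
$o{\left(w,r \right)} = 6 w$
$- \frac{10314}{o{\left(64,G{\left(0,2 \right)} \right)}} = - \frac{10314}{6 \cdot 64} = - \frac{10314}{384} = \left(-10314\right) \frac{1}{384} = - \frac{1719}{64}$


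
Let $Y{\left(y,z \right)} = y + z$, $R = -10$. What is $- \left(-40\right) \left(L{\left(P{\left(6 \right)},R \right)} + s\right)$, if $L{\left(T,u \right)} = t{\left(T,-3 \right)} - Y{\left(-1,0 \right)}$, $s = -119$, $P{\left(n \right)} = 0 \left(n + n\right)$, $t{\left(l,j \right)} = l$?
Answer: $-4720$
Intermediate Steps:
$P{\left(n \right)} = 0$ ($P{\left(n \right)} = 0 \cdot 2 n = 0$)
$L{\left(T,u \right)} = 1 + T$ ($L{\left(T,u \right)} = T - \left(-1 + 0\right) = T - -1 = T + 1 = 1 + T$)
$- \left(-40\right) \left(L{\left(P{\left(6 \right)},R \right)} + s\right) = - \left(-40\right) \left(\left(1 + 0\right) - 119\right) = - \left(-40\right) \left(1 - 119\right) = - \left(-40\right) \left(-118\right) = \left(-1\right) 4720 = -4720$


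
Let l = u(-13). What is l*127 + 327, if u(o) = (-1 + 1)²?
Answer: 327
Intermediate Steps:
u(o) = 0 (u(o) = 0² = 0)
l = 0
l*127 + 327 = 0*127 + 327 = 0 + 327 = 327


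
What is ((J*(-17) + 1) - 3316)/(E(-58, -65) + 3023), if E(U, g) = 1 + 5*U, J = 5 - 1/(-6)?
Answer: -20417/16404 ≈ -1.2446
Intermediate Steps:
J = 31/6 (J = 5 - 1*(-⅙) = 5 + ⅙ = 31/6 ≈ 5.1667)
((J*(-17) + 1) - 3316)/(E(-58, -65) + 3023) = (((31/6)*(-17) + 1) - 3316)/((1 + 5*(-58)) + 3023) = ((-527/6 + 1) - 3316)/((1 - 290) + 3023) = (-521/6 - 3316)/(-289 + 3023) = -20417/6/2734 = -20417/6*1/2734 = -20417/16404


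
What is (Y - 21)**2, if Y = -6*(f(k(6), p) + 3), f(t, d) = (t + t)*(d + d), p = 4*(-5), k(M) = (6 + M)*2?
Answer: 131813361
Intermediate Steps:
k(M) = 12 + 2*M
p = -20
f(t, d) = 4*d*t (f(t, d) = (2*t)*(2*d) = 4*d*t)
Y = 11502 (Y = -6*(4*(-20)*(12 + 2*6) + 3) = -6*(4*(-20)*(12 + 12) + 3) = -6*(4*(-20)*24 + 3) = -6*(-1920 + 3) = -6*(-1917) = 11502)
(Y - 21)**2 = (11502 - 21)**2 = 11481**2 = 131813361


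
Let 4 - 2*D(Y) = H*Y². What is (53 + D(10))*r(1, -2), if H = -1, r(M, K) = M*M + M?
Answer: 210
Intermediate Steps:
r(M, K) = M + M² (r(M, K) = M² + M = M + M²)
D(Y) = 2 + Y²/2 (D(Y) = 2 - (-1)*Y²/2 = 2 + Y²/2)
(53 + D(10))*r(1, -2) = (53 + (2 + (½)*10²))*(1*(1 + 1)) = (53 + (2 + (½)*100))*(1*2) = (53 + (2 + 50))*2 = (53 + 52)*2 = 105*2 = 210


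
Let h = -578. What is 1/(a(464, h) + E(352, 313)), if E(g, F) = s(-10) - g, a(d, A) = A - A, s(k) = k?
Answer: -1/362 ≈ -0.0027624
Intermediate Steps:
a(d, A) = 0
E(g, F) = -10 - g
1/(a(464, h) + E(352, 313)) = 1/(0 + (-10 - 1*352)) = 1/(0 + (-10 - 352)) = 1/(0 - 362) = 1/(-362) = -1/362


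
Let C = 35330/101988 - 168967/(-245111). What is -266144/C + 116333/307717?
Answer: -1023645100287671775503/3983762444513321 ≈ -2.5695e+5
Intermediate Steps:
C = 12946189013/12499190334 (C = 35330*(1/101988) - 168967*(-1/245111) = 17665/50994 + 168967/245111 = 12946189013/12499190334 ≈ 1.0358)
-266144/C + 116333/307717 = -266144/12946189013/12499190334 + 116333/307717 = -266144*12499190334/12946189013 + 116333*(1/307717) = -3326584512252096/12946189013 + 116333/307717 = -1023645100287671775503/3983762444513321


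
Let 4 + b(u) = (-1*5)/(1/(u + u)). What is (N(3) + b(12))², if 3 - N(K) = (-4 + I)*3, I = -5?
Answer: 8836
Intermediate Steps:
N(K) = 30 (N(K) = 3 - (-4 - 5)*3 = 3 - (-9)*3 = 3 - 1*(-27) = 3 + 27 = 30)
b(u) = -4 - 10*u (b(u) = -4 + (-1*5)/(1/(u + u)) = -4 - 5*2*u = -4 - 10*u)
(N(3) + b(12))² = (30 + (-4 - 10*12))² = (30 + (-4 - 120))² = (30 - 124)² = (-94)² = 8836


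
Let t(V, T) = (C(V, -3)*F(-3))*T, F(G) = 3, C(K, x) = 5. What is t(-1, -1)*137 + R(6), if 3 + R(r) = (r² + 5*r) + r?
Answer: -1986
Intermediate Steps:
t(V, T) = 15*T (t(V, T) = (5*3)*T = 15*T)
R(r) = -3 + r² + 6*r (R(r) = -3 + ((r² + 5*r) + r) = -3 + (r² + 6*r) = -3 + r² + 6*r)
t(-1, -1)*137 + R(6) = (15*(-1))*137 + (-3 + 6² + 6*6) = -15*137 + (-3 + 36 + 36) = -2055 + 69 = -1986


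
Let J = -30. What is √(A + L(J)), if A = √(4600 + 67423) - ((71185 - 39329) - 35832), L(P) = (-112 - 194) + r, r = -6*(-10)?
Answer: √(3730 + √72023) ≈ 63.233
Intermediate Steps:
r = 60
L(P) = -246 (L(P) = (-112 - 194) + 60 = -306 + 60 = -246)
A = 3976 + √72023 (A = √72023 - (31856 - 35832) = √72023 - 1*(-3976) = √72023 + 3976 = 3976 + √72023 ≈ 4244.4)
√(A + L(J)) = √((3976 + √72023) - 246) = √(3730 + √72023)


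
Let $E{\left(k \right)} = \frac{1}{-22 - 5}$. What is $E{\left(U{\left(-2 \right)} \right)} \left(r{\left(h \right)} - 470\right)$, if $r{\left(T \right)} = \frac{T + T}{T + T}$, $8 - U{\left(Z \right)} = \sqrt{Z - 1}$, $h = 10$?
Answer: $\frac{469}{27} \approx 17.37$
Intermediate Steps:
$U{\left(Z \right)} = 8 - \sqrt{-1 + Z}$ ($U{\left(Z \right)} = 8 - \sqrt{Z - 1} = 8 - \sqrt{-1 + Z}$)
$E{\left(k \right)} = - \frac{1}{27}$ ($E{\left(k \right)} = \frac{1}{-27} = - \frac{1}{27}$)
$r{\left(T \right)} = 1$ ($r{\left(T \right)} = \frac{2 T}{2 T} = 2 T \frac{1}{2 T} = 1$)
$E{\left(U{\left(-2 \right)} \right)} \left(r{\left(h \right)} - 470\right) = - \frac{1 - 470}{27} = \left(- \frac{1}{27}\right) \left(-469\right) = \frac{469}{27}$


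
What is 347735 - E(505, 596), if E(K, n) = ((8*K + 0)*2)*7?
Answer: 291175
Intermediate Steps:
E(K, n) = 112*K (E(K, n) = ((8*K)*2)*7 = (16*K)*7 = 112*K)
347735 - E(505, 596) = 347735 - 112*505 = 347735 - 1*56560 = 347735 - 56560 = 291175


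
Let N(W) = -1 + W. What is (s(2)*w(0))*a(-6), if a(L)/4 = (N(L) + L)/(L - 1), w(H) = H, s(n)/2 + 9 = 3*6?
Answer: 0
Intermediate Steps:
s(n) = 18 (s(n) = -18 + 2*(3*6) = -18 + 2*18 = -18 + 36 = 18)
a(L) = 4*(-1 + 2*L)/(-1 + L) (a(L) = 4*(((-1 + L) + L)/(L - 1)) = 4*((-1 + 2*L)/(-1 + L)) = 4*(-1 + 2*L)/(-1 + L))
(s(2)*w(0))*a(-6) = (18*0)*(4*(-1 + 2*(-6))/(-1 - 6)) = 0*(4*(-1 - 12)/(-7)) = 0*(4*(-⅐)*(-13)) = 0*(52/7) = 0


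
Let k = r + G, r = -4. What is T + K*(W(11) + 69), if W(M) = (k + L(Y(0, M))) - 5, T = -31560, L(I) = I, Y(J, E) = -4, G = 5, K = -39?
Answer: -33939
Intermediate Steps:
k = 1 (k = -4 + 5 = 1)
W(M) = -8 (W(M) = (1 - 4) - 5 = -3 - 5 = -8)
T + K*(W(11) + 69) = -31560 - 39*(-8 + 69) = -31560 - 39*61 = -31560 - 2379 = -33939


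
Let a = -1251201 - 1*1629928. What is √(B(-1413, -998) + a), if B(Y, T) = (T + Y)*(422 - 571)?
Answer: 3*I*√280210 ≈ 1588.0*I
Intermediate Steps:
a = -2881129 (a = -1251201 - 1629928 = -2881129)
B(Y, T) = -149*T - 149*Y (B(Y, T) = (T + Y)*(-149) = -149*T - 149*Y)
√(B(-1413, -998) + a) = √((-149*(-998) - 149*(-1413)) - 2881129) = √((148702 + 210537) - 2881129) = √(359239 - 2881129) = √(-2521890) = 3*I*√280210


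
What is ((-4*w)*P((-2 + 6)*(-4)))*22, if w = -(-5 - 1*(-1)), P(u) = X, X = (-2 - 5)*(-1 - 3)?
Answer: -9856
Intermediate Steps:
X = 28 (X = -7*(-4) = 28)
P(u) = 28
w = 4 (w = -(-5 + 1) = -1*(-4) = 4)
((-4*w)*P((-2 + 6)*(-4)))*22 = (-4*4*28)*22 = -16*28*22 = -448*22 = -9856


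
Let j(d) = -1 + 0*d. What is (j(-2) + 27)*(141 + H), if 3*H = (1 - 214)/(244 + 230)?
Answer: 867919/237 ≈ 3662.1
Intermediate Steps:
j(d) = -1 (j(d) = -1 + 0 = -1)
H = -71/474 (H = ((1 - 214)/(244 + 230))/3 = (-213/474)/3 = (-213*1/474)/3 = (1/3)*(-71/158) = -71/474 ≈ -0.14979)
(j(-2) + 27)*(141 + H) = (-1 + 27)*(141 - 71/474) = 26*(66763/474) = 867919/237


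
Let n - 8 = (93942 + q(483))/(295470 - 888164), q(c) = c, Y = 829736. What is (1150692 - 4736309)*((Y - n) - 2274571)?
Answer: 3070541979936119689/592694 ≈ 5.1807e+12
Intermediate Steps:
n = 4647127/592694 (n = 8 + (93942 + 483)/(295470 - 888164) = 8 + 94425/(-592694) = 8 + 94425*(-1/592694) = 8 - 94425/592694 = 4647127/592694 ≈ 7.8407)
(1150692 - 4736309)*((Y - n) - 2274571) = (1150692 - 4736309)*((829736 - 1*4647127/592694) - 2274571) = -3585617*((829736 - 4647127/592694) - 2274571) = -3585617*(491774901657/592694 - 2274571) = -3585617*(-856349682617/592694) = 3070541979936119689/592694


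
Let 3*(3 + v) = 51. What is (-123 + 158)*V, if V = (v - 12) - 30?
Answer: -980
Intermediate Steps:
v = 14 (v = -3 + (⅓)*51 = -3 + 17 = 14)
V = -28 (V = (14 - 12) - 30 = 2 - 30 = -28)
(-123 + 158)*V = (-123 + 158)*(-28) = 35*(-28) = -980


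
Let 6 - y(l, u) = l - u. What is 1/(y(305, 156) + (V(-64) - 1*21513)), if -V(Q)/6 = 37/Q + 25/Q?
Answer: -16/346403 ≈ -4.6189e-5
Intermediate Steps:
V(Q) = -372/Q (V(Q) = -6*(37/Q + 25/Q) = -372/Q)
y(l, u) = 6 + u - l (y(l, u) = 6 - (l - u) = 6 + (u - l) = 6 + u - l)
1/(y(305, 156) + (V(-64) - 1*21513)) = 1/((6 + 156 - 1*305) + (-372/(-64) - 1*21513)) = 1/((6 + 156 - 305) + (-372*(-1/64) - 21513)) = 1/(-143 + (93/16 - 21513)) = 1/(-143 - 344115/16) = 1/(-346403/16) = -16/346403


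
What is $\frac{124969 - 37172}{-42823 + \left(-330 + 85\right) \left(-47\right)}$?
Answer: $- \frac{87797}{31308} \approx -2.8043$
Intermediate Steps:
$\frac{124969 - 37172}{-42823 + \left(-330 + 85\right) \left(-47\right)} = \frac{87797}{-42823 - -11515} = \frac{87797}{-42823 + 11515} = \frac{87797}{-31308} = 87797 \left(- \frac{1}{31308}\right) = - \frac{87797}{31308}$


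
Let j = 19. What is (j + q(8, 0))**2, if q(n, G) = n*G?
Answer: 361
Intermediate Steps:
q(n, G) = G*n
(j + q(8, 0))**2 = (19 + 0*8)**2 = (19 + 0)**2 = 19**2 = 361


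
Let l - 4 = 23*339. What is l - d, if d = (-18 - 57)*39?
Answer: 10726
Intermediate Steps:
l = 7801 (l = 4 + 23*339 = 4 + 7797 = 7801)
d = -2925 (d = -75*39 = -2925)
l - d = 7801 - 1*(-2925) = 7801 + 2925 = 10726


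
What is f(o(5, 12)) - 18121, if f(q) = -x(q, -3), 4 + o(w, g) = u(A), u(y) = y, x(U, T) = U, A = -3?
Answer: -18114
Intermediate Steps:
o(w, g) = -7 (o(w, g) = -4 - 3 = -7)
f(q) = -q
f(o(5, 12)) - 18121 = -1*(-7) - 18121 = 7 - 18121 = -18114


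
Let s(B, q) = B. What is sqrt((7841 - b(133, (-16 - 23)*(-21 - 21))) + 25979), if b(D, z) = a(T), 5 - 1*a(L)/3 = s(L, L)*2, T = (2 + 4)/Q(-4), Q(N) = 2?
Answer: sqrt(33823) ≈ 183.91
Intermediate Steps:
T = 3 (T = (2 + 4)/2 = 6*(1/2) = 3)
a(L) = 15 - 6*L (a(L) = 15 - 3*L*2 = 15 - 6*L)
b(D, z) = -3 (b(D, z) = 15 - 6*3 = 15 - 18 = -3)
sqrt((7841 - b(133, (-16 - 23)*(-21 - 21))) + 25979) = sqrt((7841 - 1*(-3)) + 25979) = sqrt((7841 + 3) + 25979) = sqrt(7844 + 25979) = sqrt(33823)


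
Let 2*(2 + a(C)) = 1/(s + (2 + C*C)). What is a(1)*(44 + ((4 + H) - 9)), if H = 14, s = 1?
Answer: -795/8 ≈ -99.375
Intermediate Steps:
a(C) = -2 + 1/(2*(3 + C²)) (a(C) = -2 + 1/(2*(1 + (2 + C*C))) = -2 + 1/(2*(1 + (2 + C²))) = -2 + 1/(2*(3 + C²)))
a(1)*(44 + ((4 + H) - 9)) = ((-11 - 4*1²)/(2*(3 + 1²)))*(44 + ((4 + 14) - 9)) = ((-11 - 4*1)/(2*(3 + 1)))*(44 + (18 - 9)) = ((½)*(-11 - 4)/4)*(44 + 9) = ((½)*(¼)*(-15))*53 = -15/8*53 = -795/8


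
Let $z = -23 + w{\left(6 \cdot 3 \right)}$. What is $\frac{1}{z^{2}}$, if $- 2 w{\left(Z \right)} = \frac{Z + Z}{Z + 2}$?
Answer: $\frac{100}{57121} \approx 0.0017507$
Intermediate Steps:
$w{\left(Z \right)} = - \frac{Z}{2 + Z}$ ($w{\left(Z \right)} = - \frac{\left(Z + Z\right) \frac{1}{Z + 2}}{2} = - \frac{2 Z \frac{1}{2 + Z}}{2} = - \frac{Z}{2 + Z}$)
$z = - \frac{239}{10}$ ($z = -23 - \frac{6 \cdot 3}{2 + 6 \cdot 3} = -23 - \frac{18}{2 + 18} = -23 - \frac{18}{20} = -23 - 18 \cdot \frac{1}{20} = -23 - \frac{9}{10} = - \frac{239}{10} \approx -23.9$)
$\frac{1}{z^{2}} = \frac{1}{\left(- \frac{239}{10}\right)^{2}} = \frac{1}{\frac{57121}{100}} = \frac{100}{57121}$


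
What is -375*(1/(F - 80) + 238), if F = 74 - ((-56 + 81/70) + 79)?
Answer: -188380500/2111 ≈ -89238.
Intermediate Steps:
F = 3489/70 (F = 74 - ((-56 + 81*(1/70)) + 79) = 74 - ((-56 + 81/70) + 79) = 74 - (-3839/70 + 79) = 74 - 1*1691/70 = 74 - 1691/70 = 3489/70 ≈ 49.843)
-375*(1/(F - 80) + 238) = -375*(1/(3489/70 - 80) + 238) = -375*(1/(-2111/70) + 238) = -375*(-70/2111 + 238) = -375*502348/2111 = -188380500/2111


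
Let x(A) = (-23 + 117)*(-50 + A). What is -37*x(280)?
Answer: -799940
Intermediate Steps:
x(A) = -4700 + 94*A (x(A) = 94*(-50 + A) = -4700 + 94*A)
-37*x(280) = -37*(-4700 + 94*280) = -37*(-4700 + 26320) = -37*21620 = -799940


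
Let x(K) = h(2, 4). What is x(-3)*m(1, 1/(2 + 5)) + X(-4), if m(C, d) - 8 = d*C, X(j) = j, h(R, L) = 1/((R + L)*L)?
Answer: -205/56 ≈ -3.6607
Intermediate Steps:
h(R, L) = 1/(L*(L + R)) (h(R, L) = 1/((L + R)*L) = 1/(L*(L + R)))
x(K) = 1/24 (x(K) = 1/(4*(4 + 2)) = (¼)/6 = (¼)*(⅙) = 1/24)
m(C, d) = 8 + C*d (m(C, d) = 8 + d*C = 8 + C*d)
x(-3)*m(1, 1/(2 + 5)) + X(-4) = (8 + 1/(2 + 5))/24 - 4 = (8 + 1/7)/24 - 4 = (8 + 1*(⅐))/24 - 4 = (8 + ⅐)/24 - 4 = (1/24)*(57/7) - 4 = 19/56 - 4 = -205/56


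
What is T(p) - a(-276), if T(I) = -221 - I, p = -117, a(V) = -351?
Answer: 247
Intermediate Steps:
T(p) - a(-276) = (-221 - 1*(-117)) - 1*(-351) = (-221 + 117) + 351 = -104 + 351 = 247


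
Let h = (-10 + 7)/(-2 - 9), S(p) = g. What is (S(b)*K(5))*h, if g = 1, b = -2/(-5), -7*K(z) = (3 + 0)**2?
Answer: -27/77 ≈ -0.35065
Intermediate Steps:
K(z) = -9/7 (K(z) = -(3 + 0)**2/7 = -1/7*3**2 = -1/7*9 = -9/7)
b = 2/5 (b = -2*(-1/5) = 2/5 ≈ 0.40000)
S(p) = 1
h = 3/11 (h = -3/(-11) = -3*(-1/11) = 3/11 ≈ 0.27273)
(S(b)*K(5))*h = (1*(-9/7))*(3/11) = -9/7*3/11 = -27/77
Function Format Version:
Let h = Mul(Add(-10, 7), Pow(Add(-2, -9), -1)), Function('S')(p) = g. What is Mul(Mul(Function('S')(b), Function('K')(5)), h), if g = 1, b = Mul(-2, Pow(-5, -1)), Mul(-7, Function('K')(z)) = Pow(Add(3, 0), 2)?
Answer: Rational(-27, 77) ≈ -0.35065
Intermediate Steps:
Function('K')(z) = Rational(-9, 7) (Function('K')(z) = Mul(Rational(-1, 7), Pow(Add(3, 0), 2)) = Mul(Rational(-1, 7), Pow(3, 2)) = Mul(Rational(-1, 7), 9) = Rational(-9, 7))
b = Rational(2, 5) (b = Mul(-2, Rational(-1, 5)) = Rational(2, 5) ≈ 0.40000)
Function('S')(p) = 1
h = Rational(3, 11) (h = Mul(-3, Pow(-11, -1)) = Mul(-3, Rational(-1, 11)) = Rational(3, 11) ≈ 0.27273)
Mul(Mul(Function('S')(b), Function('K')(5)), h) = Mul(Mul(1, Rational(-9, 7)), Rational(3, 11)) = Mul(Rational(-9, 7), Rational(3, 11)) = Rational(-27, 77)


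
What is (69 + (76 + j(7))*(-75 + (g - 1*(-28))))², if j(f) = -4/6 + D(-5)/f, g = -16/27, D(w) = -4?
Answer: 3913777718929/321489 ≈ 1.2174e+7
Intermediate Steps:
g = -16/27 (g = -16*1/27 = -16/27 ≈ -0.59259)
j(f) = -⅔ - 4/f (j(f) = -4/6 - 4/f = -4*⅙ - 4/f = -⅔ - 4/f)
(69 + (76 + j(7))*(-75 + (g - 1*(-28))))² = (69 + (76 + (-⅔ - 4/7))*(-75 + (-16/27 - 1*(-28))))² = (69 + (76 + (-⅔ - 4*⅐))*(-75 + (-16/27 + 28)))² = (69 + (76 + (-⅔ - 4/7))*(-75 + 740/27))² = (69 + (76 - 26/21)*(-1285/27))² = (69 + (1570/21)*(-1285/27))² = (69 - 2017450/567)² = (-1978327/567)² = 3913777718929/321489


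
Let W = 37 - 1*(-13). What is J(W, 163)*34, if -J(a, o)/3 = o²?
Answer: -2710038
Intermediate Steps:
W = 50 (W = 37 + 13 = 50)
J(a, o) = -3*o²
J(W, 163)*34 = -3*163²*34 = -3*26569*34 = -79707*34 = -2710038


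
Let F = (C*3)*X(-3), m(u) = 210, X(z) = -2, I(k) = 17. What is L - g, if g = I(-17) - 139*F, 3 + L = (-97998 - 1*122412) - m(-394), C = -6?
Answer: -215636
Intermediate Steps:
F = 36 (F = -6*3*(-2) = -18*(-2) = 36)
L = -220623 (L = -3 + ((-97998 - 1*122412) - 1*210) = -3 + ((-97998 - 122412) - 210) = -3 + (-220410 - 210) = -3 - 220620 = -220623)
g = -4987 (g = 17 - 139*36 = 17 - 5004 = -4987)
L - g = -220623 - 1*(-4987) = -220623 + 4987 = -215636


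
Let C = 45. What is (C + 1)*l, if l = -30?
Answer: -1380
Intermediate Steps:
(C + 1)*l = (45 + 1)*(-30) = 46*(-30) = -1380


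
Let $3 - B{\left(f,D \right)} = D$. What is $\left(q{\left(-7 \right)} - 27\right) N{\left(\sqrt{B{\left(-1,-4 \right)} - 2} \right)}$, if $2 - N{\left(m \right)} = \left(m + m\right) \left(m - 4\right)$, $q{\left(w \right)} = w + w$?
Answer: $328 - 328 \sqrt{5} \approx -405.43$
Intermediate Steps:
$B{\left(f,D \right)} = 3 - D$
$q{\left(w \right)} = 2 w$
$N{\left(m \right)} = 2 - 2 m \left(-4 + m\right)$ ($N{\left(m \right)} = 2 - \left(m + m\right) \left(m - 4\right) = 2 - 2 m \left(-4 + m\right)$)
$\left(q{\left(-7 \right)} - 27\right) N{\left(\sqrt{B{\left(-1,-4 \right)} - 2} \right)} = \left(2 \left(-7\right) - 27\right) \left(2 - 2 \left(\sqrt{\left(3 - -4\right) - 2}\right)^{2} + 8 \sqrt{\left(3 - -4\right) - 2}\right) = \left(-14 - 27\right) \left(2 - 2 \left(\sqrt{\left(3 + 4\right) - 2}\right)^{2} + 8 \sqrt{\left(3 + 4\right) - 2}\right) = - 41 \left(2 - 2 \left(\sqrt{7 - 2}\right)^{2} + 8 \sqrt{7 - 2}\right) = - 41 \left(2 - 2 \left(\sqrt{5}\right)^{2} + 8 \sqrt{5}\right) = - 41 \left(2 - 10 + 8 \sqrt{5}\right) = - 41 \left(-8 + 8 \sqrt{5}\right) = 328 - 328 \sqrt{5}$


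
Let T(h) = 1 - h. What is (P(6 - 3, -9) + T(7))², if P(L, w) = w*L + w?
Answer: 1764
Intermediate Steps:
P(L, w) = w + L*w (P(L, w) = L*w + w = w + L*w)
(P(6 - 3, -9) + T(7))² = (-9*(1 + (6 - 3)) + (1 - 1*7))² = (-9*(1 + 3) + (1 - 7))² = (-9*4 - 6)² = (-36 - 6)² = (-42)² = 1764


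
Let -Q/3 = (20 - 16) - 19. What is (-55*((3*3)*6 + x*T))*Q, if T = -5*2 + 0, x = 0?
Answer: -133650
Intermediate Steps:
Q = 45 (Q = -3*((20 - 16) - 19) = -3*(4 - 19) = -3*(-15) = 45)
T = -10 (T = -10 + 0 = -10)
(-55*((3*3)*6 + x*T))*Q = -55*((3*3)*6 + 0*(-10))*45 = -55*(9*6 + 0)*45 = -55*(54 + 0)*45 = -55*54*45 = -2970*45 = -133650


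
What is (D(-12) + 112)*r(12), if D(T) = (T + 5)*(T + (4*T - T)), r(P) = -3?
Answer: -1344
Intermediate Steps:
D(T) = 4*T*(5 + T) (D(T) = (5 + T)*(T + 3*T) = (5 + T)*(4*T) = 4*T*(5 + T))
(D(-12) + 112)*r(12) = (4*(-12)*(5 - 12) + 112)*(-3) = (4*(-12)*(-7) + 112)*(-3) = (336 + 112)*(-3) = 448*(-3) = -1344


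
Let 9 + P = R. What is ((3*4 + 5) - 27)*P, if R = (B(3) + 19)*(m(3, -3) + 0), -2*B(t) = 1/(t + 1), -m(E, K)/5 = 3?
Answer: 11685/4 ≈ 2921.3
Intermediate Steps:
m(E, K) = -15 (m(E, K) = -5*3 = -15)
B(t) = -1/(2*(1 + t)) (B(t) = -1/(2*(t + 1)) = -1/(2*(1 + t)))
R = -2265/8 (R = (-1/(2 + 2*3) + 19)*(-15 + 0) = (-1/(2 + 6) + 19)*(-15) = (-1/8 + 19)*(-15) = (151/8)*(-15) = -2265/8 ≈ -283.13)
P = -2337/8 (P = -9 - 2265/8 = -2337/8 ≈ -292.13)
((3*4 + 5) - 27)*P = ((3*4 + 5) - 27)*(-2337/8) = ((12 + 5) - 27)*(-2337/8) = (17 - 27)*(-2337/8) = -10*(-2337/8) = 11685/4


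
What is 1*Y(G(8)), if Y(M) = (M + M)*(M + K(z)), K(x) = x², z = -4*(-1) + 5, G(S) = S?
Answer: 1424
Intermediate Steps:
z = 9 (z = 4 + 5 = 9)
Y(M) = 2*M*(81 + M) (Y(M) = (M + M)*(M + 9²) = (2*M)*(M + 81) = (2*M)*(81 + M) = 2*M*(81 + M))
1*Y(G(8)) = 1*(2*8*(81 + 8)) = 1*(2*8*89) = 1*1424 = 1424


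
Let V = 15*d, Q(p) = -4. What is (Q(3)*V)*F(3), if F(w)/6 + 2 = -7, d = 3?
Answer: 9720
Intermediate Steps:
F(w) = -54 (F(w) = -12 + 6*(-7) = -12 - 42 = -54)
V = 45 (V = 15*3 = 45)
(Q(3)*V)*F(3) = -4*45*(-54) = -180*(-54) = 9720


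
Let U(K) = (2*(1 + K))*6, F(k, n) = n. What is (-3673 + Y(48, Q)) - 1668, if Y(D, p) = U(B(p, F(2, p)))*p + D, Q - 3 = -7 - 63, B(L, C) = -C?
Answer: -59965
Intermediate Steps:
U(K) = 12 + 12*K (U(K) = (2 + 2*K)*6 = 12 + 12*K)
Q = -67 (Q = 3 + (-7 - 63) = 3 - 70 = -67)
Y(D, p) = D + p*(12 - 12*p) (Y(D, p) = (12 + 12*(-p))*p + D = (12 - 12*p)*p + D = p*(12 - 12*p) + D = D + p*(12 - 12*p))
(-3673 + Y(48, Q)) - 1668 = (-3673 + (48 + 12*(-67)*(1 - 1*(-67)))) - 1668 = (-3673 + (48 + 12*(-67)*(1 + 67))) - 1668 = (-3673 + (48 + 12*(-67)*68)) - 1668 = (-3673 + (48 - 54672)) - 1668 = (-3673 - 54624) - 1668 = -58297 - 1668 = -59965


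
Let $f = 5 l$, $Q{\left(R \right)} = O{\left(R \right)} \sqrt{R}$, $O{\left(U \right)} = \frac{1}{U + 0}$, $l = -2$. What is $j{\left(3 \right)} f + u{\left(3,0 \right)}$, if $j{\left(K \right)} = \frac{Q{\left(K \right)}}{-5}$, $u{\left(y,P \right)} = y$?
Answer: $3 + \frac{2 \sqrt{3}}{3} \approx 4.1547$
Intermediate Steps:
$O{\left(U \right)} = \frac{1}{U}$
$Q{\left(R \right)} = \frac{1}{\sqrt{R}}$ ($Q{\left(R \right)} = \frac{\sqrt{R}}{R} = \frac{1}{\sqrt{R}}$)
$f = -10$ ($f = 5 \left(-2\right) = -10$)
$j{\left(K \right)} = - \frac{1}{5 \sqrt{K}}$ ($j{\left(K \right)} = \frac{1}{\sqrt{K} \left(-5\right)} = \frac{1}{\sqrt{K}} \left(- \frac{1}{5}\right) = - \frac{1}{5 \sqrt{K}}$)
$j{\left(3 \right)} f + u{\left(3,0 \right)} = - \frac{1}{5 \sqrt{3}} \left(-10\right) + 3 = - \frac{\frac{1}{3} \sqrt{3}}{5} \left(-10\right) + 3 = - \frac{\sqrt{3}}{15} \left(-10\right) + 3 = \frac{2 \sqrt{3}}{3} + 3 = 3 + \frac{2 \sqrt{3}}{3}$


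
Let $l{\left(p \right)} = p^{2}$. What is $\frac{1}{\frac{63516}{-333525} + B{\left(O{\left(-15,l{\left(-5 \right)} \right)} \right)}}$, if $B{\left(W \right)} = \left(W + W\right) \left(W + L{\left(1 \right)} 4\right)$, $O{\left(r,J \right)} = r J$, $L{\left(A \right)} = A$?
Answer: $\frac{111175}{30934422578} \approx 3.5939 \cdot 10^{-6}$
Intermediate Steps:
$O{\left(r,J \right)} = J r$
$B{\left(W \right)} = 2 W \left(4 + W\right)$ ($B{\left(W \right)} = \left(W + W\right) \left(W + 1 \cdot 4\right) = 2 W \left(W + 4\right) = 2 W \left(4 + W\right)$)
$\frac{1}{\frac{63516}{-333525} + B{\left(O{\left(-15,l{\left(-5 \right)} \right)} \right)}} = \frac{1}{\frac{63516}{-333525} + 2 \left(-5\right)^{2} \left(-15\right) \left(4 + \left(-5\right)^{2} \left(-15\right)\right)} = \frac{1}{63516 \left(- \frac{1}{333525}\right) + 2 \cdot 25 \left(-15\right) \left(4 + 25 \left(-15\right)\right)} = \frac{1}{- \frac{21172}{111175} + 2 \left(-375\right) \left(4 - 375\right)} = \frac{1}{- \frac{21172}{111175} + 2 \left(-375\right) \left(-371\right)} = \frac{1}{- \frac{21172}{111175} + 278250} = \frac{1}{\frac{30934422578}{111175}} = \frac{111175}{30934422578}$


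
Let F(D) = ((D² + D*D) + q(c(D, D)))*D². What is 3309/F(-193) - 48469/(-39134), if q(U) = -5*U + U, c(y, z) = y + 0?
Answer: 11324518912523/9143438090735 ≈ 1.2385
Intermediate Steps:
c(y, z) = y
q(U) = -4*U
F(D) = D²*(-4*D + 2*D²) (F(D) = ((D² + D*D) - 4*D)*D² = ((D² + D²) - 4*D)*D² = (2*D² - 4*D)*D² = (-4*D + 2*D²)*D² = D²*(-4*D + 2*D²))
3309/F(-193) - 48469/(-39134) = 3309/((2*(-193)³*(-2 - 193))) - 48469/(-39134) = 3309/((2*(-7189057)*(-195))) - 48469*(-1/39134) = 3309/2803732230 + 48469/39134 = 3309*(1/2803732230) + 48469/39134 = 1103/934577410 + 48469/39134 = 11324518912523/9143438090735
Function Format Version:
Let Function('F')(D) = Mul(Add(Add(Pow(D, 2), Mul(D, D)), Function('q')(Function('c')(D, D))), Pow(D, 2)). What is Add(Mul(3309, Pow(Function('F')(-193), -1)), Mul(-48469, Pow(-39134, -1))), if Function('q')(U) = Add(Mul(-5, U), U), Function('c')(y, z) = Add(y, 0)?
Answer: Rational(11324518912523, 9143438090735) ≈ 1.2385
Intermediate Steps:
Function('c')(y, z) = y
Function('q')(U) = Mul(-4, U)
Function('F')(D) = Mul(Pow(D, 2), Add(Mul(-4, D), Mul(2, Pow(D, 2)))) (Function('F')(D) = Mul(Add(Add(Pow(D, 2), Mul(D, D)), Mul(-4, D)), Pow(D, 2)) = Mul(Add(Add(Pow(D, 2), Pow(D, 2)), Mul(-4, D)), Pow(D, 2)) = Mul(Add(Mul(2, Pow(D, 2)), Mul(-4, D)), Pow(D, 2)) = Mul(Add(Mul(-4, D), Mul(2, Pow(D, 2))), Pow(D, 2)) = Mul(Pow(D, 2), Add(Mul(-4, D), Mul(2, Pow(D, 2)))))
Add(Mul(3309, Pow(Function('F')(-193), -1)), Mul(-48469, Pow(-39134, -1))) = Add(Mul(3309, Pow(Mul(2, Pow(-193, 3), Add(-2, -193)), -1)), Mul(-48469, Pow(-39134, -1))) = Add(Mul(3309, Pow(Mul(2, -7189057, -195), -1)), Mul(-48469, Rational(-1, 39134))) = Add(Mul(3309, Pow(2803732230, -1)), Rational(48469, 39134)) = Add(Mul(3309, Rational(1, 2803732230)), Rational(48469, 39134)) = Add(Rational(1103, 934577410), Rational(48469, 39134)) = Rational(11324518912523, 9143438090735)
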